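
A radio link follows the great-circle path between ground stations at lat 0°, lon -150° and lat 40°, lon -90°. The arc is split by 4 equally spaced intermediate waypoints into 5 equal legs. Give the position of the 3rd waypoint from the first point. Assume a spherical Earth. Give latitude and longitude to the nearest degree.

≈ lat 27°, lon -118°

The haversine formula gives a central angle δ ≈ 1.178 rad (67.5°) between the endpoints.
Interpolate at f = 3/5 with slerp weights a = sin((1−f)δ)/sin δ ≈ 0.491, b = sin(fδ)/sin δ ≈ 0.703.
p = a·p₁ + b·p₂ ≈ (-0.426, -0.784, 0.452); φ = arcsin(p_z) ≈ 26.86°, λ = atan2(p_y, p_x) ≈ -118.49°.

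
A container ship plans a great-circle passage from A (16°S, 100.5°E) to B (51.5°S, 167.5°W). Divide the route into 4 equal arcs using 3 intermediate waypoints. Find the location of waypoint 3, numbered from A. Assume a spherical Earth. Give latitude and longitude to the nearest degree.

≈ (51°S, 161°E)

Convert each endpoint to a unit vector on the sphere (x = cos φ cos λ, y = cos φ sin λ, z = sin φ).
The central angle between the endpoints is δ = arccos(p₁·p₂) ≈ 1.375 rad (78.8°).
Interpolate at f = 3/4 with slerp weights a = sin((1−f)δ)/sin δ ≈ 0.344, b = sin(fδ)/sin δ ≈ 0.875.
p = a·p₁ + b·p₂ ≈ (-0.592, 0.207, -0.779); φ = arcsin(p_z) ≈ -51.18°, λ = atan2(p_y, p_x) ≈ 160.73°.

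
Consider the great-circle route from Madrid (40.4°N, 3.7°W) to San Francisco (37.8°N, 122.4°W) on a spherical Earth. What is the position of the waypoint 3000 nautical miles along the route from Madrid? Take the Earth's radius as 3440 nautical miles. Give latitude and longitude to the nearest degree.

From cos δ = sin φ₁ sin φ₂ + cos φ₁ cos φ₂ cos Δλ, the central angle is δ ≈ 1.462 rad (83.8°). The total great-circle distance is δ·R ≈ 1.462 × 3440 ≈ 5030 nmi, so the target fraction is f = 3000/5030 ≈ 0.596.
Interpolate at f ≈ 0.596 with slerp weights a = sin((1−f)δ)/sin δ ≈ 0.560, b = sin(fδ)/sin δ ≈ 0.770.
p = a·p₁ + b·p₂ ≈ (0.099, -0.541, 0.835); φ = arcsin(p_z) ≈ 56.61°, λ = atan2(p_y, p_x) ≈ -79.60°.

≈ 57°N, 80°W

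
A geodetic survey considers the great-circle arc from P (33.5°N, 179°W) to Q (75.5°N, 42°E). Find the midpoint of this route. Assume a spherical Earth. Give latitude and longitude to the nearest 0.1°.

≈ (66.4°N, 166.7°E)

From cos δ = sin φ₁ sin φ₂ + cos φ₁ cos φ₂ cos Δλ, the central angle is δ ≈ 1.184 rad (67.9°).
Interpolate at f = 1/2 with slerp weights a = sin((1−f)δ)/sin δ ≈ 0.603, b = sin(fδ)/sin δ ≈ 0.603.
p = a·p₁ + b·p₂ ≈ (-0.390, 0.092, 0.916); φ = arcsin(p_z) ≈ 66.36°, λ = atan2(p_y, p_x) ≈ 166.71°.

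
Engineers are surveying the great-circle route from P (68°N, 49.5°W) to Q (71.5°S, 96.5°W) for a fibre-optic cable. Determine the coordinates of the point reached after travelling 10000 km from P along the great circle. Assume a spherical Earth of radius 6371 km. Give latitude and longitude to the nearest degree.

Convert each endpoint to a unit vector on the sphere (x = cos φ cos λ, y = cos φ sin λ, z = sin φ).
The central angle between the endpoints is δ = arccos(p₁·p₂) ≈ 2.495 rad (143.0°). The total great-circle distance is δ·R ≈ 2.495 × 6371 ≈ 15896 km, so the target fraction is f = 10000/15896 ≈ 0.629.
Interpolate at f ≈ 0.629 with slerp weights a = sin((1−f)δ)/sin δ ≈ 1.326, b = sin(fδ)/sin δ ≈ 1.660.
p = a·p₁ + b·p₂ ≈ (0.263, -0.901, -0.345); φ = arcsin(p_z) ≈ -20.16°, λ = atan2(p_y, p_x) ≈ -73.73°.

≈ (20°S, 74°W)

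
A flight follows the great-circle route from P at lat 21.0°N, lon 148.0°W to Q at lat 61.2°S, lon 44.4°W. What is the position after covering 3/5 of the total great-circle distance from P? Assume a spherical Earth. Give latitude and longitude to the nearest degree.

≈ lat 38°S, lon 110°W

Write both endpoints as unit vectors p₁, p₂ with components (cos φ cos λ, cos φ sin λ, sin φ).
The central angle between the endpoints is δ = arccos(p₁·p₂) ≈ 2.004 rad (114.8°).
Interpolate at f = 3/5 with slerp weights a = sin((1−f)δ)/sin δ ≈ 0.792, b = sin(fδ)/sin δ ≈ 1.028.
p = a·p₁ + b·p₂ ≈ (-0.273, -0.738, -0.617); φ = arcsin(p_z) ≈ -38.10°, λ = atan2(p_y, p_x) ≈ -110.29°.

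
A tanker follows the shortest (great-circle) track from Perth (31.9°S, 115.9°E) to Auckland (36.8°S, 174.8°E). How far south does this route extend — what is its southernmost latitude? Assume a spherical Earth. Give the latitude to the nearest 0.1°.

≈ 38.6°S

The great circle lies in the plane with unit normal n̂ = (p₁ × p₂)/|p₁ × p₂|.
Here n̂_z ≈ +0.782; the vertex latitude is φ_max = arccos|n̂_z| ≈ 38.6°.
Check via Clairaut: cos φ_max = |cos φ₁| · sin C = cos(31.9°)·sin(112.9°) ≈ 0.782, again giving ≈ 38.6°.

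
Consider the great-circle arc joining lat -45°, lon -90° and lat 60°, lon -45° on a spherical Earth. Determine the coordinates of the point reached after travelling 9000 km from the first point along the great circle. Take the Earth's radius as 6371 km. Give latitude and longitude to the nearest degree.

The haversine formula gives a central angle δ ≈ 1.942 rad (111.2°) between the endpoints. The total great-circle distance is δ·R ≈ 1.942 × 6371 ≈ 12370 km, so the target fraction is f = 9000/12370 ≈ 0.728.
Interpolate at f ≈ 0.728 with slerp weights a = sin((1−f)δ)/sin δ ≈ 0.541, b = sin(fδ)/sin δ ≈ 1.060.
p = a·p₁ + b·p₂ ≈ (0.375, -0.757, 0.535); φ = arcsin(p_z) ≈ 32.33°, λ = atan2(p_y, p_x) ≈ -63.69°.

≈ lat 32°, lon -64°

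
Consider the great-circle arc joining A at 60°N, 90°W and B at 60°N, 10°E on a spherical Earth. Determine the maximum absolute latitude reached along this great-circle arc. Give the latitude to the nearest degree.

The great circle lies in the plane with unit normal n̂ = (p₁ × p₂)/|p₁ × p₂|.
Here n̂_z ≈ +0.348; the vertex latitude is φ_max = arccos|n̂_z| ≈ 69.6°.
Check via Clairaut: cos φ_max = |cos φ₁| · sin C = cos(60.0°)·sin(44.1°) ≈ 0.348, again giving ≈ 69.6°.

≈ 70°N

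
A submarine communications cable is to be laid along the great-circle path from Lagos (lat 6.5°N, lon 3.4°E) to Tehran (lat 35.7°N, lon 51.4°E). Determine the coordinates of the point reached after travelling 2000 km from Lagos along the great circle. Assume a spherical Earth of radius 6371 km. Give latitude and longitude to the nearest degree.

≈ lat 18°N, lon 18°E

Write both endpoints as unit vectors p₁, p₂ with components (cos φ cos λ, cos φ sin λ, sin φ).
The central angle between the endpoints is δ = arccos(p₁·p₂) ≈ 0.920 rad (52.7°). The total great-circle distance is δ·R ≈ 0.920 × 6371 ≈ 5860 km, so the target fraction is f = 2000/5860 ≈ 0.341.
Interpolate at f ≈ 0.341 with slerp weights a = sin((1−f)δ)/sin δ ≈ 0.716, b = sin(fδ)/sin δ ≈ 0.388.
p = a·p₁ + b·p₂ ≈ (0.907, 0.289, 0.308); φ = arcsin(p_z) ≈ 17.91°, λ = atan2(p_y, p_x) ≈ 17.65°.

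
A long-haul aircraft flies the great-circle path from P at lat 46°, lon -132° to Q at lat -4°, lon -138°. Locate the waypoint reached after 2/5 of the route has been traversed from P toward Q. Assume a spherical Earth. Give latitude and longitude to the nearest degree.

The haversine formula gives a central angle δ ≈ 0.878 rad (50.3°) between the endpoints.
Interpolate at f = 2/5 with slerp weights a = sin((1−f)δ)/sin δ ≈ 0.653, b = sin(fδ)/sin δ ≈ 0.447.
p = a·p₁ + b·p₂ ≈ (-0.635, -0.636, 0.439); φ = arcsin(p_z) ≈ 26.03°, λ = atan2(p_y, p_x) ≈ -134.97°.

≈ lat 26°, lon -135°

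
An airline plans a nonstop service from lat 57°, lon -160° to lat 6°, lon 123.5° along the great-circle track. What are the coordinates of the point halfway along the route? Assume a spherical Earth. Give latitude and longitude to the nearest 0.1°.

≈ lat 37.2°, lon 148.8°

From cos δ = sin φ₁ sin φ₂ + cos φ₁ cos φ₂ cos Δλ, the central angle is δ ≈ 1.355 rad (77.6°).
Interpolate at f = 1/2 with slerp weights a = sin((1−f)δ)/sin δ ≈ 0.642, b = sin(fδ)/sin δ ≈ 0.642.
p = a·p₁ + b·p₂ ≈ (-0.681, 0.413, 0.605); φ = arcsin(p_z) ≈ 37.25°, λ = atan2(p_y, p_x) ≈ 148.77°.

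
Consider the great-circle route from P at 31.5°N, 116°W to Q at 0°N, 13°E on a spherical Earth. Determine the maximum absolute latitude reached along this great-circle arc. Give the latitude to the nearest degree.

The great circle lies in the plane with unit normal n̂ = (p₁ × p₂)/|p₁ × p₂|.
Here n̂_z ≈ +0.785; the vertex latitude is φ_max = arccos|n̂_z| ≈ 38.3°.

≈ 38°N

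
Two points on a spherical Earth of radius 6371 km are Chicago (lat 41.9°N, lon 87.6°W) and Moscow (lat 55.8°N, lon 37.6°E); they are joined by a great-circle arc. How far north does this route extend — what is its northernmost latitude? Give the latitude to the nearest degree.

The great circle lies in the plane with unit normal n̂ = (p₁ × p₂)/|p₁ × p₂|.
Here n̂_z ≈ +0.360; the vertex latitude is φ_max = arccos|n̂_z| ≈ 68.9°.
Check via Clairaut: cos φ_max = |cos φ₁| · sin C = cos(41.9°)·sin(28.9°) ≈ 0.360, again giving ≈ 68.9°.

≈ 69°N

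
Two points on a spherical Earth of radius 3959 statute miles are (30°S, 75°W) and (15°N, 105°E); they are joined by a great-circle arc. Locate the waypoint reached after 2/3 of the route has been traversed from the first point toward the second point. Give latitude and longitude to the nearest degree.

From cos δ = sin φ₁ sin φ₂ + cos φ₁ cos φ₂ cos Δλ, the central angle is δ ≈ 2.880 rad (165.0°).
Interpolate at f = 2/3 with slerp weights a = sin((1−f)δ)/sin δ ≈ 3.165, b = sin(fδ)/sin δ ≈ 3.631.
p = a·p₁ + b·p₂ ≈ (-0.198, 0.740, -0.643); φ = arcsin(p_z) ≈ -40.00°, λ = atan2(p_y, p_x) ≈ 105.00°.

≈ (40°S, 105°E)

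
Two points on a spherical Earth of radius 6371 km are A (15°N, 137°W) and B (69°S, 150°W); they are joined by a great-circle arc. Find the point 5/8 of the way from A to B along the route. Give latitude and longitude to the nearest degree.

The haversine formula gives a central angle δ ≈ 1.475 rad (84.5°) between the endpoints.
Interpolate at f = 5/8 with slerp weights a = sin((1−f)δ)/sin δ ≈ 0.528, b = sin(fδ)/sin δ ≈ 0.800.
p = a·p₁ + b·p₂ ≈ (-0.621, -0.491, -0.611); φ = arcsin(p_z) ≈ -37.64°, λ = atan2(p_y, p_x) ≈ -141.67°.

≈ (38°S, 142°W)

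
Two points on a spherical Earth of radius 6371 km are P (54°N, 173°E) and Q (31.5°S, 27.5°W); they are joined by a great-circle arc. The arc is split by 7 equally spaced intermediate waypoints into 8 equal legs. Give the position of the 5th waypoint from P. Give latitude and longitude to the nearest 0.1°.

≈ (21.0°N, 51.8°W)

Write both endpoints as unit vectors p₁, p₂ with components (cos φ cos λ, cos φ sin λ, sin φ).
The central angle between the endpoints is δ = arccos(p₁·p₂) ≈ 2.673 rad (153.1°).
Interpolate at f = 5/8 with slerp weights a = sin((1−f)δ)/sin δ ≈ 1.865, b = sin(fδ)/sin δ ≈ 2.203.
p = a·p₁ + b·p₂ ≈ (0.578, -0.734, 0.358); φ = arcsin(p_z) ≈ 21.00°, λ = atan2(p_y, p_x) ≈ -51.79°.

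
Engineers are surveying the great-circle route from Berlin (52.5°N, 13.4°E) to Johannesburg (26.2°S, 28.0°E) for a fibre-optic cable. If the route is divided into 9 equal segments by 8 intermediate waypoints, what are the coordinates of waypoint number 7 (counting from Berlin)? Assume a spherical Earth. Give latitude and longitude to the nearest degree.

Convert each endpoint to a unit vector on the sphere (x = cos φ cos λ, y = cos φ sin λ, z = sin φ).
The central angle between the endpoints is δ = arccos(p₁·p₂) ≈ 1.392 rad (79.7°).
Interpolate at f = 7/9 with slerp weights a = sin((1−f)δ)/sin δ ≈ 0.309, b = sin(fδ)/sin δ ≈ 0.897.
p = a·p₁ + b·p₂ ≈ (0.894, 0.422, -0.151); φ = arcsin(p_z) ≈ -8.68°, λ = atan2(p_y, p_x) ≈ 25.25°.

≈ 9°S, 25°E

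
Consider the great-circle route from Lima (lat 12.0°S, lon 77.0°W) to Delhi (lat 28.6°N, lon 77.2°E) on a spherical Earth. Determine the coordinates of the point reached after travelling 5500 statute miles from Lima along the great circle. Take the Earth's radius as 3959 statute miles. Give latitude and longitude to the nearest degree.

≈ lat 34°N, lon 9°W

The haversine formula gives a central angle δ ≈ 2.632 rad (150.8°) between the endpoints. The total great-circle distance is δ·R ≈ 2.632 × 3959 ≈ 10418 mi, so the target fraction is f = 5500/10418 ≈ 0.528.
Interpolate at f ≈ 0.528 with slerp weights a = sin((1−f)δ)/sin δ ≈ 1.939, b = sin(fδ)/sin δ ≈ 2.015.
p = a·p₁ + b·p₂ ≈ (0.818, -0.123, 0.561); φ = arcsin(p_z) ≈ 34.14°, λ = atan2(p_y, p_x) ≈ -8.54°.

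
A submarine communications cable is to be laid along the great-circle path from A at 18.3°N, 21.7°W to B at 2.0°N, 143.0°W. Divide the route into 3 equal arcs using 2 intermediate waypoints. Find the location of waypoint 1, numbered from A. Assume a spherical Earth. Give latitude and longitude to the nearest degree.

Convert each endpoint to a unit vector on the sphere (x = cos φ cos λ, y = cos φ sin λ, z = sin φ).
The central angle between the endpoints is δ = arccos(p₁·p₂) ≈ 2.074 rad (118.8°).
Interpolate at f = 1/3 with slerp weights a = sin((1−f)δ)/sin δ ≈ 1.121, b = sin(fδ)/sin δ ≈ 0.728.
p = a·p₁ + b·p₂ ≈ (0.408, -0.831, 0.377); φ = arcsin(p_z) ≈ 22.17°, λ = atan2(p_y, p_x) ≈ -63.84°.

≈ 22°N, 64°W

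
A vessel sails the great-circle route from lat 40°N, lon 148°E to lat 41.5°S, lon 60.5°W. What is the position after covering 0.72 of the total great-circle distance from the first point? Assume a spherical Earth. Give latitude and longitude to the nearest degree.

From cos δ = sin φ₁ sin φ₂ + cos φ₁ cos φ₂ cos Δλ, the central angle is δ ≈ 2.766 rad (158.5°).
Interpolate at f = 0.72 with slerp weights a = sin((1−f)δ)/sin δ ≈ 1.904, b = sin(fδ)/sin δ ≈ 2.486.
p = a·p₁ + b·p₂ ≈ (-0.320, -0.848, -0.423); φ = arcsin(p_z) ≈ -25.04°, λ = atan2(p_y, p_x) ≈ -110.70°.

≈ lat 25°S, lon 111°W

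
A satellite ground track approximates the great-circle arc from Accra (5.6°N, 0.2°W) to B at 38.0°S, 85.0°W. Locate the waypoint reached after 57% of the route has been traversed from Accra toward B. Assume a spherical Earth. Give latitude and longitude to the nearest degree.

≈ 25°S, 42°W

The haversine formula gives a central angle δ ≈ 1.560 rad (89.4°) between the endpoints.
Interpolate at f = 0.57 with slerp weights a = sin((1−f)δ)/sin δ ≈ 0.622, b = sin(fδ)/sin δ ≈ 0.777.
p = a·p₁ + b·p₂ ≈ (0.672, -0.612, -0.417); φ = arcsin(p_z) ≈ -24.67°, λ = atan2(p_y, p_x) ≈ -42.32°.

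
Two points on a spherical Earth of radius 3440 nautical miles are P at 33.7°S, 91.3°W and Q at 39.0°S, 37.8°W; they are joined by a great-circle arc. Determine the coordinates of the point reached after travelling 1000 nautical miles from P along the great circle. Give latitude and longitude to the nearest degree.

≈ 39°S, 72°W

Convert each endpoint to a unit vector on the sphere (x = cos φ cos λ, y = cos φ sin λ, z = sin φ).
The central angle between the endpoints is δ = arccos(p₁·p₂) ≈ 0.747 rad (42.8°). The total great-circle distance is δ·R ≈ 0.747 × 3440 ≈ 2570 nmi, so the target fraction is f = 1000/2570 ≈ 0.389.
Interpolate at f ≈ 0.389 with slerp weights a = sin((1−f)δ)/sin δ ≈ 0.648, b = sin(fδ)/sin δ ≈ 0.422.
p = a·p₁ + b·p₂ ≈ (0.247, -0.740, -0.625); φ = arcsin(p_z) ≈ -38.70°, λ = atan2(p_y, p_x) ≈ -71.56°.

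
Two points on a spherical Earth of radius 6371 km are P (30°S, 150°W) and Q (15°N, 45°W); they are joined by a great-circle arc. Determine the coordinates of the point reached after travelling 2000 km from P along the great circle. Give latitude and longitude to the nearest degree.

≈ (27°S, 130°W)

Write both endpoints as unit vectors p₁, p₂ with components (cos φ cos λ, cos φ sin λ, sin φ).
The central angle between the endpoints is δ = arccos(p₁·p₂) ≈ 1.924 rad (110.2°). The total great-circle distance is δ·R ≈ 1.924 × 6371 ≈ 12258 km, so the target fraction is f = 2000/12258 ≈ 0.163.
Interpolate at f ≈ 0.163 with slerp weights a = sin((1−f)δ)/sin δ ≈ 1.065, b = sin(fδ)/sin δ ≈ 0.329.
p = a·p₁ + b·p₂ ≈ (-0.574, -0.686, -0.447); φ = arcsin(p_z) ≈ -26.57°, λ = atan2(p_y, p_x) ≈ -129.92°.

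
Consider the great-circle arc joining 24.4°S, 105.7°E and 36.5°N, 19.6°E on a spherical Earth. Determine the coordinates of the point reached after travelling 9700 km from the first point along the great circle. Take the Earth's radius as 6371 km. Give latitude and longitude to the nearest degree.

Convert each endpoint to a unit vector on the sphere (x = cos φ cos λ, y = cos φ sin λ, z = sin φ).
The central angle between the endpoints is δ = arccos(p₁·p₂) ≈ 1.768 rad (101.3°). The total great-circle distance is δ·R ≈ 1.768 × 6371 ≈ 11264 km, so the target fraction is f = 9700/11264 ≈ 0.861.
Interpolate at f ≈ 0.861 with slerp weights a = sin((1−f)δ)/sin δ ≈ 0.248, b = sin(fδ)/sin δ ≈ 1.019.
p = a·p₁ + b·p₂ ≈ (0.710, 0.492, 0.503); φ = arcsin(p_z) ≈ 30.23°, λ = atan2(p_y, p_x) ≈ 34.71°.

≈ 30°N, 35°E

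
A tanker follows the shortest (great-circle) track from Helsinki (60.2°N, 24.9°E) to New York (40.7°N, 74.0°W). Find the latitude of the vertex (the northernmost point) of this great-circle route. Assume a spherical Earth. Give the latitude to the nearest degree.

The great circle lies in the plane with unit normal n̂ = (p₁ × p₂)/|p₁ × p₂|.
Here n̂_z ≈ -0.432; the vertex latitude is φ_max = arccos|n̂_z| ≈ 64.4°.
Check via Clairaut: cos φ_max = |cos φ₁| · sin C = cos(60.2°)·sin(60.4°) ≈ 0.432, again giving ≈ 64.4°.

≈ 64°N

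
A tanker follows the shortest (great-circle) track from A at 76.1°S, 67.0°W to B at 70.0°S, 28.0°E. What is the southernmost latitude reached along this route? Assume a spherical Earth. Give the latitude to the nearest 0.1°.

≈ 78.9°S

The great circle lies in the plane with unit normal n̂ = (p₁ × p₂)/|p₁ × p₂|.
Here n̂_z ≈ +0.192; the vertex latitude is φ_max = arccos|n̂_z| ≈ 78.9°.
Check via Clairaut: cos φ_max = |cos φ₁| · sin C = cos(76.1°)·sin(126.8°) ≈ 0.192, again giving ≈ 78.9°.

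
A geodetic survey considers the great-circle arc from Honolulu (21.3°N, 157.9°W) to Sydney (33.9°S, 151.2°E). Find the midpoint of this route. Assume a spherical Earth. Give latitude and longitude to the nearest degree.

≈ 7°S, 178°E

Write both endpoints as unit vectors p₁, p₂ with components (cos φ cos λ, cos φ sin λ, sin φ).
The central angle between the endpoints is δ = arccos(p₁·p₂) ≈ 1.282 rad (73.4°).
Interpolate at f = 1/2 with slerp weights a = sin((1−f)δ)/sin δ ≈ 0.624, b = sin(fδ)/sin δ ≈ 0.624.
p = a·p₁ + b·p₂ ≈ (-0.992, 0.031, -0.121); φ = arcsin(p_z) ≈ -6.97°, λ = atan2(p_y, p_x) ≈ 178.22°.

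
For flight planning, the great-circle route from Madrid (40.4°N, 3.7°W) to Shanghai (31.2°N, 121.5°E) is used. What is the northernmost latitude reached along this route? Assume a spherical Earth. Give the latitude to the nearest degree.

The great circle lies in the plane with unit normal n̂ = (p₁ × p₂)/|p₁ × p₂|.
Here n̂_z ≈ +0.533; the vertex latitude is φ_max = arccos|n̂_z| ≈ 57.8°.
Check via Clairaut: cos φ_max = |cos φ₁| · sin C = cos(40.4°)·sin(44.4°) ≈ 0.533, again giving ≈ 57.8°.

≈ 58°N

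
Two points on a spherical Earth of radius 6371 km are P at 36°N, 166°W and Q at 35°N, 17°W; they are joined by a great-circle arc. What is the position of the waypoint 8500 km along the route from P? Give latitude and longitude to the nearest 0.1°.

From cos δ = sin φ₁ sin φ₂ + cos φ₁ cos φ₂ cos Δλ, the central angle is δ ≈ 1.804 rad (103.4°). The total great-circle distance is δ·R ≈ 1.804 × 6371 ≈ 11492 km, so the target fraction is f = 8500/11492 ≈ 0.740.
Interpolate at f ≈ 0.740 with slerp weights a = sin((1−f)δ)/sin δ ≈ 0.465, b = sin(fδ)/sin δ ≈ 0.999.
p = a·p₁ + b·p₂ ≈ (0.418, -0.330, 0.846); φ = arcsin(p_z) ≈ 57.83°, λ = atan2(p_y, p_x) ≈ -38.35°.

≈ 57.8°N, 38.3°W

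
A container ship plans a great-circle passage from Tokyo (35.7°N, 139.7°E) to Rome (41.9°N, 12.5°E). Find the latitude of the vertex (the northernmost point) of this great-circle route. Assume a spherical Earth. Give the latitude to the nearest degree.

The great circle lies in the plane with unit normal n̂ = (p₁ × p₂)/|p₁ × p₂|.
Here n̂_z ≈ -0.482; the vertex latitude is φ_max = arccos|n̂_z| ≈ 61.2°.

≈ 61°N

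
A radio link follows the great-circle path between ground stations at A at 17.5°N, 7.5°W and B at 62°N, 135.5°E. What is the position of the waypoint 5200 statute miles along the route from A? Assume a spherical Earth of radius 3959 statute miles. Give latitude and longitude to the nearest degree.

≈ 74°N, 90°E

From cos δ = sin φ₁ sin φ₂ + cos φ₁ cos φ₂ cos Δλ, the central angle is δ ≈ 1.663 rad (95.3°). The total great-circle distance is δ·R ≈ 1.663 × 3959 ≈ 6584 mi, so the target fraction is f = 5200/6584 ≈ 0.790.
Interpolate at f ≈ 0.790 with slerp weights a = sin((1−f)δ)/sin δ ≈ 0.344, b = sin(fδ)/sin δ ≈ 0.971.
p = a·p₁ + b·p₂ ≈ (-0.000, 0.277, 0.961); φ = arcsin(p_z) ≈ 73.93°, λ = atan2(p_y, p_x) ≈ 90.00°.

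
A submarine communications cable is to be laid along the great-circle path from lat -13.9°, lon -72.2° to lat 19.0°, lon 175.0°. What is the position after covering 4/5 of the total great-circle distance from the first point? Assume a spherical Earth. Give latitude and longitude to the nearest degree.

Write both endpoints as unit vectors p₁, p₂ with components (cos φ cos λ, cos φ sin λ, sin φ).
The central angle between the endpoints is δ = arccos(p₁·p₂) ≈ 2.020 rad (115.7°).
Interpolate at f = 4/5 with slerp weights a = sin((1−f)δ)/sin δ ≈ 0.436, b = sin(fδ)/sin δ ≈ 1.109.
p = a·p₁ + b·p₂ ≈ (-0.915, -0.312, 0.256); φ = arcsin(p_z) ≈ 14.84°, λ = atan2(p_y, p_x) ≈ -161.18°.

≈ lat 15°, lon -161°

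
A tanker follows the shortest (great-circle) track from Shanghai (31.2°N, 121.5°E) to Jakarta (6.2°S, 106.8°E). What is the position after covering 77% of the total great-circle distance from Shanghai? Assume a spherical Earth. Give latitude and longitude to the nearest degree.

≈ (2°N, 110°E)

Write both endpoints as unit vectors p₁, p₂ with components (cos φ cos λ, cos φ sin λ, sin φ).
The central angle between the endpoints is δ = arccos(p₁·p₂) ≈ 0.697 rad (40.0°).
Interpolate at f = 0.77 with slerp weights a = sin((1−f)δ)/sin δ ≈ 0.249, b = sin(fδ)/sin δ ≈ 0.797.
p = a·p₁ + b·p₂ ≈ (-0.340, 0.939, 0.043); φ = arcsin(p_z) ≈ 2.45°, λ = atan2(p_y, p_x) ≈ 109.90°.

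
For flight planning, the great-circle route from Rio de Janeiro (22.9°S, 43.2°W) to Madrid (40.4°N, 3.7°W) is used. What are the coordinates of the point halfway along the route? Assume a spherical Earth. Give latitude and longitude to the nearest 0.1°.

Convert each endpoint to a unit vector on the sphere (x = cos φ cos λ, y = cos φ sin λ, z = sin φ).
The central angle between the endpoints is δ = arccos(p₁·p₂) ≈ 1.277 rad (73.2°).
Interpolate at f = 1/2 with slerp weights a = sin((1−f)δ)/sin δ ≈ 0.623, b = sin(fδ)/sin δ ≈ 0.623.
p = a·p₁ + b·p₂ ≈ (0.891, -0.423, 0.161); φ = arcsin(p_z) ≈ 9.28°, λ = atan2(p_y, p_x) ≈ -25.40°.

≈ 9.3°N, 25.4°W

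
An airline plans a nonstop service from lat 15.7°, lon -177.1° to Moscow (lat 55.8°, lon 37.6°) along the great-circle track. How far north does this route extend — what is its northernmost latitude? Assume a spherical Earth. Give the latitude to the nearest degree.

The great circle lies in the plane with unit normal n̂ = (p₁ × p₂)/|p₁ × p₂|.
Here n̂_z ≈ -0.316; the vertex latitude is φ_max = arccos|n̂_z| ≈ 71.6°.

≈ 72°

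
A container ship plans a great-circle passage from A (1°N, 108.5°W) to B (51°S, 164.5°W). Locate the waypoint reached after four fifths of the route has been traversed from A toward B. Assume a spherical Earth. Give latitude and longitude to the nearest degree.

≈ (43°S, 148°W)

Convert each endpoint to a unit vector on the sphere (x = cos φ cos λ, y = cos φ sin λ, z = sin φ).
The central angle between the endpoints is δ = arccos(p₁·p₂) ≈ 1.226 rad (70.2°).
Interpolate at f = 4/5 with slerp weights a = sin((1−f)δ)/sin δ ≈ 0.258, b = sin(fδ)/sin δ ≈ 0.883.
p = a·p₁ + b·p₂ ≈ (-0.617, -0.393, -0.682); φ = arcsin(p_z) ≈ -42.97°, λ = atan2(p_y, p_x) ≈ -147.51°.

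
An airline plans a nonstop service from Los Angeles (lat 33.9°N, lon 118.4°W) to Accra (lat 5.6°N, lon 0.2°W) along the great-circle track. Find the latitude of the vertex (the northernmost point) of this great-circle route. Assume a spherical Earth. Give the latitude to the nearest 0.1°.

The great circle lies in the plane with unit normal n̂ = (p₁ × p₂)/|p₁ × p₂|.
Here n̂_z ≈ +0.773; the vertex latitude is φ_max = arccos|n̂_z| ≈ 39.4°.
Check via Clairaut: cos φ_max = |cos φ₁| · sin C = cos(33.9°)·sin(68.6°) ≈ 0.773, again giving ≈ 39.4°.

≈ 39.4°N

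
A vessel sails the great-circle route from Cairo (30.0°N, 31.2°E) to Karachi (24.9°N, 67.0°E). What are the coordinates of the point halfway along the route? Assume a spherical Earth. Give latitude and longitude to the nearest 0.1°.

≈ 28.6°N, 49.5°E

From cos δ = sin φ₁ sin φ₂ + cos φ₁ cos φ₂ cos Δλ, the central angle is δ ≈ 0.559 rad (32.0°).
Interpolate at f = 1/2 with slerp weights a = sin((1−f)δ)/sin δ ≈ 0.520, b = sin(fδ)/sin δ ≈ 0.520.
p = a·p₁ + b·p₂ ≈ (0.570, 0.668, 0.479); φ = arcsin(p_z) ≈ 28.63°, λ = atan2(p_y, p_x) ≈ 49.53°.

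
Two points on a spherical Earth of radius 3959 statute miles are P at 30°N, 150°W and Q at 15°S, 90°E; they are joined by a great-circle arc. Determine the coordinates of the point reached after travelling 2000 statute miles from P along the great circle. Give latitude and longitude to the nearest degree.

≈ 27°N, 177°E

Write both endpoints as unit vectors p₁, p₂ with components (cos φ cos λ, cos φ sin λ, sin φ).
The central angle between the endpoints is δ = arccos(p₁·p₂) ≈ 2.150 rad (123.2°). The total great-circle distance is δ·R ≈ 2.150 × 3959 ≈ 8513 mi, so the target fraction is f = 2000/8513 ≈ 0.235.
Interpolate at f ≈ 0.235 with slerp weights a = sin((1−f)δ)/sin δ ≈ 1.192, b = sin(fδ)/sin δ ≈ 0.578.
p = a·p₁ + b·p₂ ≈ (-0.894, 0.043, 0.446); φ = arcsin(p_z) ≈ 26.50°, λ = atan2(p_y, p_x) ≈ 177.27°.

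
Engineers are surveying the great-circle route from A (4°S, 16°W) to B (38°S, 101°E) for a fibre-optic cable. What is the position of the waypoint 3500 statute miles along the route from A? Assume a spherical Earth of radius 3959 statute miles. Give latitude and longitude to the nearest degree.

≈ (34°S, 28°E)

The haversine formula gives a central angle δ ≈ 1.890 rad (108.3°) between the endpoints. The total great-circle distance is δ·R ≈ 1.890 × 3959 ≈ 7483 mi, so the target fraction is f = 3500/7483 ≈ 0.468.
Interpolate at f ≈ 0.468 with slerp weights a = sin((1−f)δ)/sin δ ≈ 0.890, b = sin(fδ)/sin δ ≈ 0.814.
p = a·p₁ + b·p₂ ≈ (0.731, 0.385, -0.564); φ = arcsin(p_z) ≈ -34.30°, λ = atan2(p_y, p_x) ≈ 27.81°.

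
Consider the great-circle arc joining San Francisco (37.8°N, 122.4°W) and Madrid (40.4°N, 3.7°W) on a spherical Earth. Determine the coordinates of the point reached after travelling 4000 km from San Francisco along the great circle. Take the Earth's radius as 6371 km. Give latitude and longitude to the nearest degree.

Convert each endpoint to a unit vector on the sphere (x = cos φ cos λ, y = cos φ sin λ, z = sin φ).
The central angle between the endpoints is δ = arccos(p₁·p₂) ≈ 1.462 rad (83.8°). The total great-circle distance is δ·R ≈ 1.462 × 6371 ≈ 9316 km, so the target fraction is f = 4000/9316 ≈ 0.429.
Interpolate at f ≈ 0.429 with slerp weights a = sin((1−f)δ)/sin δ ≈ 0.745, b = sin(fδ)/sin δ ≈ 0.591.
p = a·p₁ + b·p₂ ≈ (0.133, -0.526, 0.840); φ = arcsin(p_z) ≈ 57.12°, λ = atan2(p_y, p_x) ≈ -75.77°.

≈ 57°N, 76°W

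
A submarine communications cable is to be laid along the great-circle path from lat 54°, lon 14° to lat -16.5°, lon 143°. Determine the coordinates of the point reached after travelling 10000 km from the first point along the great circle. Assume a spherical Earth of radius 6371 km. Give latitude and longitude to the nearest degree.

Write both endpoints as unit vectors p₁, p₂ with components (cos φ cos λ, cos φ sin λ, sin φ).
The central angle between the endpoints is δ = arccos(p₁·p₂) ≈ 2.195 rad (125.8°). The total great-circle distance is δ·R ≈ 2.195 × 6371 ≈ 13984 km, so the target fraction is f = 10000/13984 ≈ 0.715.
Interpolate at f ≈ 0.715 with slerp weights a = sin((1−f)δ)/sin δ ≈ 0.721, b = sin(fδ)/sin δ ≈ 1.232.
p = a·p₁ + b·p₂ ≈ (-0.532, 0.814, 0.234); φ = arcsin(p_z) ≈ 13.51°, λ = atan2(p_y, p_x) ≈ 123.19°.

≈ lat 14°, lon 123°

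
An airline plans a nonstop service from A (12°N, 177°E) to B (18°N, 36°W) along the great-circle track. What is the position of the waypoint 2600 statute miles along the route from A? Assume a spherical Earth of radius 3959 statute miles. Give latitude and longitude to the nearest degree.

≈ (34°N, 150°W)

The haversine formula gives a central angle δ ≈ 2.369 rad (135.7°) between the endpoints. The total great-circle distance is δ·R ≈ 2.369 × 3959 ≈ 9378 mi, so the target fraction is f = 2600/9378 ≈ 0.277.
Interpolate at f ≈ 0.277 with slerp weights a = sin((1−f)δ)/sin δ ≈ 1.418, b = sin(fδ)/sin δ ≈ 0.874.
p = a·p₁ + b·p₂ ≈ (-0.712, -0.416, 0.565); φ = arcsin(p_z) ≈ 34.41°, λ = atan2(p_y, p_x) ≈ -149.70°.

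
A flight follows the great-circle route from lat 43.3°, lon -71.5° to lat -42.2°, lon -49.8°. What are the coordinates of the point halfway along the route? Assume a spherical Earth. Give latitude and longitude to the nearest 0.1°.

The haversine formula gives a central angle δ ≈ 1.531 rad (87.7°) between the endpoints.
Interpolate at f = 1/2 with slerp weights a = sin((1−f)δ)/sin δ ≈ 0.693, b = sin(fδ)/sin δ ≈ 0.693.
p = a·p₁ + b·p₂ ≈ (0.492, -0.871, 0.010); φ = arcsin(p_z) ≈ 0.56°, λ = atan2(p_y, p_x) ≈ -60.55°.

≈ lat 0.6°, lon -60.6°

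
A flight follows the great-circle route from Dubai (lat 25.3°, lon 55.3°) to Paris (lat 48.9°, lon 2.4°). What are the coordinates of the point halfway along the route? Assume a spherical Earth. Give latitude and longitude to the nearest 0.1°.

Convert each endpoint to a unit vector on the sphere (x = cos φ cos λ, y = cos φ sin λ, z = sin φ).
The central angle between the endpoints is δ = arccos(p₁·p₂) ≈ 0.822 rad (47.1°).
Interpolate at f = 1/2 with slerp weights a = sin((1−f)δ)/sin δ ≈ 0.545, b = sin(fδ)/sin δ ≈ 0.545.
p = a·p₁ + b·p₂ ≈ (0.639, 0.420, 0.644); φ = arcsin(p_z) ≈ 40.10°, λ = atan2(p_y, p_x) ≈ 33.34°.

≈ lat 40.1°, lon 33.3°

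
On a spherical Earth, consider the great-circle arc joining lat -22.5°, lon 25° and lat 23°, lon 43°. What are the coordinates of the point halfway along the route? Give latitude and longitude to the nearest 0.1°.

≈ lat 0.3°, lon 34.0°

Convert each endpoint to a unit vector on the sphere (x = cos φ cos λ, y = cos φ sin λ, z = sin φ).
The central angle between the endpoints is δ = arccos(p₁·p₂) ≈ 0.851 rad (48.8°).
Interpolate at f = 1/2 with slerp weights a = sin((1−f)δ)/sin δ ≈ 0.549, b = sin(fδ)/sin δ ≈ 0.549.
p = a·p₁ + b·p₂ ≈ (0.829, 0.559, 0.004); φ = arcsin(p_z) ≈ 0.25°, λ = atan2(p_y, p_x) ≈ 33.98°.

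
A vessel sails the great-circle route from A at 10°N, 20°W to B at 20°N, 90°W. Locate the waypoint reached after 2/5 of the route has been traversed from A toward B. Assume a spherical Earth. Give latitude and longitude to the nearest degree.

From cos δ = sin φ₁ sin φ₂ + cos φ₁ cos φ₂ cos Δλ, the central angle is δ ≈ 1.185 rad (67.9°).
Interpolate at f = 2/5 with slerp weights a = sin((1−f)δ)/sin δ ≈ 0.704, b = sin(fδ)/sin δ ≈ 0.493.
p = a·p₁ + b·p₂ ≈ (0.652, -0.700, 0.291); φ = arcsin(p_z) ≈ 16.91°, λ = atan2(p_y, p_x) ≈ -47.05°.

≈ 17°N, 47°W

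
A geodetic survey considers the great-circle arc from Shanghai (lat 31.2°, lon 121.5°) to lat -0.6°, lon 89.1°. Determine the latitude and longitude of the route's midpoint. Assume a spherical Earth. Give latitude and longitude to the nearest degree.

From cos δ = sin φ₁ sin φ₂ + cos φ₁ cos φ₂ cos Δλ, the central angle is δ ≈ 0.772 rad (44.2°).
Interpolate at f = 1/2 with slerp weights a = sin((1−f)δ)/sin δ ≈ 0.540, b = sin(fδ)/sin δ ≈ 0.540.
p = a·p₁ + b·p₂ ≈ (-0.233, 0.933, 0.274); φ = arcsin(p_z) ≈ 15.90°, λ = atan2(p_y, p_x) ≈ 104.00°.

≈ lat 16°, lon 104°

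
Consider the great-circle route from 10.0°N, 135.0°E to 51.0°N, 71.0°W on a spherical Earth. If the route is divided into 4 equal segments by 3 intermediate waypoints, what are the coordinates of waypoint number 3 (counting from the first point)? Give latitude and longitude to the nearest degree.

≈ 71°N, 117°W

Write both endpoints as unit vectors p₁, p₂ with components (cos φ cos λ, cos φ sin λ, sin φ).
The central angle between the endpoints is δ = arccos(p₁·p₂) ≈ 2.007 rad (115.0°).
Interpolate at f = 3/4 with slerp weights a = sin((1−f)δ)/sin δ ≈ 0.530, b = sin(fδ)/sin δ ≈ 1.101.
p = a·p₁ + b·p₂ ≈ (-0.144, -0.286, 0.947); φ = arcsin(p_z) ≈ 71.35°, λ = atan2(p_y, p_x) ≈ -116.74°.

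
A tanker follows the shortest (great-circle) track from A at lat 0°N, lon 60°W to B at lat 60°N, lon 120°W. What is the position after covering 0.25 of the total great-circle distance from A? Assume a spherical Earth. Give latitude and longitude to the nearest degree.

Convert each endpoint to a unit vector on the sphere (x = cos φ cos λ, y = cos φ sin λ, z = sin φ).
The central angle between the endpoints is δ = arccos(p₁·p₂) ≈ 1.318 rad (75.5°).
Interpolate at f = 0.25 with slerp weights a = sin((1−f)δ)/sin δ ≈ 0.863, b = sin(fδ)/sin δ ≈ 0.334.
p = a·p₁ + b·p₂ ≈ (0.348, -0.892, 0.289); φ = arcsin(p_z) ≈ 16.82°, λ = atan2(p_y, p_x) ≈ -68.70°.

≈ lat 17°N, lon 69°W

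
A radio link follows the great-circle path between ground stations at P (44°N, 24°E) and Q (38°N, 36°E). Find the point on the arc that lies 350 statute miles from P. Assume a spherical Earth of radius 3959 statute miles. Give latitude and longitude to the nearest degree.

Convert each endpoint to a unit vector on the sphere (x = cos φ cos λ, y = cos φ sin λ, z = sin φ).
The central angle between the endpoints is δ = arccos(p₁·p₂) ≈ 0.189 rad (10.8°). The total great-circle distance is δ·R ≈ 0.189 × 3959 ≈ 749 mi, so the target fraction is f = 350/749 ≈ 0.467.
Interpolate at f ≈ 0.467 with slerp weights a = sin((1−f)δ)/sin δ ≈ 0.535, b = sin(fδ)/sin δ ≈ 0.469.
p = a·p₁ + b·p₂ ≈ (0.651, 0.374, 0.661); φ = arcsin(p_z) ≈ 41.35°, λ = atan2(p_y, p_x) ≈ 29.88°.

≈ (41°N, 30°E)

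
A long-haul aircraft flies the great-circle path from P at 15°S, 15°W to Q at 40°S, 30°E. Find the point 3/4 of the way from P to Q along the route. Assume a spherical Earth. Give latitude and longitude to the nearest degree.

≈ 35°S, 17°E

Convert each endpoint to a unit vector on the sphere (x = cos φ cos λ, y = cos φ sin λ, z = sin φ).
The central angle between the endpoints is δ = arccos(p₁·p₂) ≈ 0.810 rad (46.4°).
Interpolate at f = 3/4 with slerp weights a = sin((1−f)δ)/sin δ ≈ 0.278, b = sin(fδ)/sin δ ≈ 0.788.
p = a·p₁ + b·p₂ ≈ (0.782, 0.232, -0.578); φ = arcsin(p_z) ≈ -35.34°, λ = atan2(p_y, p_x) ≈ 16.56°.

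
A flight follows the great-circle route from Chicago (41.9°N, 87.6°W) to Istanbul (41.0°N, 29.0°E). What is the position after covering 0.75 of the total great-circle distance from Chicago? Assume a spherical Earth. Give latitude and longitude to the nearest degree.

≈ 54°N, 6°E

Write both endpoints as unit vectors p₁, p₂ with components (cos φ cos λ, cos φ sin λ, sin φ).
The central angle between the endpoints is δ = arccos(p₁·p₂) ≈ 1.383 rad (79.2°).
Interpolate at f = 0.75 with slerp weights a = sin((1−f)δ)/sin δ ≈ 0.345, b = sin(fδ)/sin δ ≈ 0.876.
p = a·p₁ + b·p₂ ≈ (0.589, 0.064, 0.805); φ = arcsin(p_z) ≈ 53.65°, λ = atan2(p_y, p_x) ≈ 6.21°.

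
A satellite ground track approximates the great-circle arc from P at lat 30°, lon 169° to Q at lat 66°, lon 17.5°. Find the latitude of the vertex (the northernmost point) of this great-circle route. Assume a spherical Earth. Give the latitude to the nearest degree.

The great circle lies in the plane with unit normal n̂ = (p₁ × p₂)/|p₁ × p₂|.
Here n̂_z ≈ -0.170; the vertex latitude is φ_max = arccos|n̂_z| ≈ 80.2°.
Check via Clairaut: cos φ_max = |cos φ₁| · sin C = cos(30.0°)·sin(11.3°) ≈ 0.170, again giving ≈ 80.2°.

≈ 80°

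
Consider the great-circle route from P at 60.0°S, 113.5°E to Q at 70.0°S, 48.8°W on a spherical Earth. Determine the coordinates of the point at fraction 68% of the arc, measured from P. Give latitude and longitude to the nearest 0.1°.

≈ 84.5°S, 14.0°W

The haversine formula gives a central angle δ ≈ 0.862 rad (49.4°) between the endpoints.
Interpolate at f = 0.68 with slerp weights a = sin((1−f)δ)/sin δ ≈ 0.359, b = sin(fδ)/sin δ ≈ 0.729.
p = a·p₁ + b·p₂ ≈ (0.093, -0.023, -0.995); φ = arcsin(p_z) ≈ -84.52°, λ = atan2(p_y, p_x) ≈ -13.95°.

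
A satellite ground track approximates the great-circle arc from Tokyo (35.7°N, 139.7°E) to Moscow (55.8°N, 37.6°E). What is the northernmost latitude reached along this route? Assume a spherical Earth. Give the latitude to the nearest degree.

The great circle lies in the plane with unit normal n̂ = (p₁ × p₂)/|p₁ × p₂|.
Here n̂_z ≈ -0.484; the vertex latitude is φ_max = arccos|n̂_z| ≈ 61.1°.
Check via Clairaut: cos φ_max = |cos φ₁| · sin C = cos(35.7°)·sin(36.6°) ≈ 0.484, again giving ≈ 61.1°.

≈ 61°N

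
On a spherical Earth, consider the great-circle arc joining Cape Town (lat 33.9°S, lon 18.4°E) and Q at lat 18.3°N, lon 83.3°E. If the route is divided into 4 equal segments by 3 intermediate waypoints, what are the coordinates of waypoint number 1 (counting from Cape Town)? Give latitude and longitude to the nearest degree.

≈ lat 22°S, lon 37°E

The haversine formula gives a central angle δ ≈ 1.411 rad (80.8°) between the endpoints.
Interpolate at f = 1/4 with slerp weights a = sin((1−f)δ)/sin δ ≈ 0.883, b = sin(fδ)/sin δ ≈ 0.350.
p = a·p₁ + b·p₂ ≈ (0.734, 0.561, -0.382); φ = arcsin(p_z) ≈ -22.49°, λ = atan2(p_y, p_x) ≈ 37.40°.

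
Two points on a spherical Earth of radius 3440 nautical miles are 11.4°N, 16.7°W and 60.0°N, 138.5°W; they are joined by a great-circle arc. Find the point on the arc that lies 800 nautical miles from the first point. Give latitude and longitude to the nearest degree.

≈ 23°N, 23°W

Write both endpoints as unit vectors p₁, p₂ with components (cos φ cos λ, cos φ sin λ, sin φ).
The central angle between the endpoints is δ = arccos(p₁·p₂) ≈ 1.658 rad (95.0°). The total great-circle distance is δ·R ≈ 1.658 × 3440 ≈ 5704 nmi, so the target fraction is f = 800/5704 ≈ 0.140.
Interpolate at f ≈ 0.140 with slerp weights a = sin((1−f)δ)/sin δ ≈ 0.993, b = sin(fδ)/sin δ ≈ 0.231.
p = a·p₁ + b·p₂ ≈ (0.846, -0.356, 0.397); φ = arcsin(p_z) ≈ 23.37°, λ = atan2(p_y, p_x) ≈ -22.85°.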